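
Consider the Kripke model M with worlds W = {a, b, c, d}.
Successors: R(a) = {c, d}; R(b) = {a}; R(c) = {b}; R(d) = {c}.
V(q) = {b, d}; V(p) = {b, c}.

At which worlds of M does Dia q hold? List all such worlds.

a, c

Let φ = Dia q. Evaluate φ at each world:
  a (successors {c, d}): φ is true.
  b (successors {a}): φ is false.
  c (successors {b}): φ is true.
  d (successors {c}): φ is false.
For instance, at d:
  At d: Dia q requires q at some successor in {c}.
    At c: q is false.
  So Dia q is false at d.
Satisfying worlds: {a, c}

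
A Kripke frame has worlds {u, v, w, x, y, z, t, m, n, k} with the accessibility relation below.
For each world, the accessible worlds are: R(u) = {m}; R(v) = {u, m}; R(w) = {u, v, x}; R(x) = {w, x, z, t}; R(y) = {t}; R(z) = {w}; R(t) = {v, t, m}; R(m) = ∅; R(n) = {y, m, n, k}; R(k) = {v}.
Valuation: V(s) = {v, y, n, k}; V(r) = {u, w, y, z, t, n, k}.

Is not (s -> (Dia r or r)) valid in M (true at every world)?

No

Let φ = not (s -> (Dia r or r)). Evaluate φ at each world:
  u (successors {m}): φ is false.
  v (successors {u, m}): φ is false.
  w (successors {u, v, x}): φ is false.
  x (successors {w, x, z, t}): φ is false.
  y (successors {t}): φ is false.
  z (successors {w}): φ is false.
  t (successors {v, t, m}): φ is false.
  m (successors ∅): φ is false.
  n (successors {y, m, n, k}): φ is false.
  k (successors {v}): φ is false.
Detail at u (counterexample):
  At u: s -> (Dia r or r) is true, so not (s -> (Dia r or r)) is false.
    At u: s is false, Dia r or r is true, so s -> (Dia r or r) is true.
      At u: Dia r is false, r is true, so Dia r or r is true.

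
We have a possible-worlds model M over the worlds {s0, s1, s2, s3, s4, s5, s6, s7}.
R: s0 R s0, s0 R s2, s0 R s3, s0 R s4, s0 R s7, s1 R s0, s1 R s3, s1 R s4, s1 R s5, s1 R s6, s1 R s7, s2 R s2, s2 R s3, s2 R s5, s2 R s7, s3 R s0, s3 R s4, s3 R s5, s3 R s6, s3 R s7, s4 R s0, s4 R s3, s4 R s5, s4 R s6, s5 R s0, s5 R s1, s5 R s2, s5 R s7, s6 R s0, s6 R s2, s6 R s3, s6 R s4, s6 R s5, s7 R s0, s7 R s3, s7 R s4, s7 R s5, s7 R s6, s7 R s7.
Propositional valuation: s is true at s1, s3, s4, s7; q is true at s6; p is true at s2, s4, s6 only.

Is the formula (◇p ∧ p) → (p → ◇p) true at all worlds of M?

Yes

Let φ = (◇p ∧ p) → (p → ◇p). Evaluate φ at each world:
  s0 (successors {s0, s2, s3, s4, s7}): φ is true.
  s1 (successors {s0, s3, s4, s5, s6, s7}): φ is true.
  s2 (successors {s2, s3, s5, s7}): φ is true.
  s3 (successors {s0, s4, s5, s6, s7}): φ is true.
  s4 (successors {s0, s3, s5, s6}): φ is true.
  s5 (successors {s0, s1, s2, s7}): φ is true.
  s6 (successors {s0, s2, s3, s4, s5}): φ is true.
  s7 (successors {s0, s3, s4, s5, s6, s7}): φ is true.
For instance, at s4:
  At s4: ◇p ∧ p is true, p → ◇p is true, so (◇p ∧ p) → (p → ◇p) is true.
    At s4: ◇p is true, p is true, so ◇p ∧ p is true.
      At s4: ◇p requires p at some successor in {s0, s3, s5, s6}.
        p holds at s6, so ◇p is true at s4.
    At s4: p is true, ◇p is true, so p → ◇p is true.
      At s4: ◇p requires p at some successor in {s0, s3, s5, s6}.
        p holds at s6, so ◇p is true at s4.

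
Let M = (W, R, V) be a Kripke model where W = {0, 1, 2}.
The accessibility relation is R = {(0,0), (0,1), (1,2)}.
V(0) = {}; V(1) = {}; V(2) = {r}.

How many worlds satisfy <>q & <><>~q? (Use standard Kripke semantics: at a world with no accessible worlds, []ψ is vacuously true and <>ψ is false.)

0

Recall that <>ψ holds at a world iff ψ holds at some accessible world.
Let φ = <>q & <><>~q. Evaluate φ at each world:
  0 (successors {0, 1}): φ is false.
  1 (successors {2}): φ is false.
  2 (successors ∅): φ is false.
For instance, at 1:
  At 1: <>q is false, <><>~q is false, so <>q & <><>~q is false.
    At 1: <>q requires q at some successor in {2}.
      At 2: q is false.
    So <>q is false at 1.
    At 1: <><>~q requires <>~q at some successor in {2}.
      At 2: <>~q is false.
    So <><>~q is false at 1.
Satisfying worlds: none.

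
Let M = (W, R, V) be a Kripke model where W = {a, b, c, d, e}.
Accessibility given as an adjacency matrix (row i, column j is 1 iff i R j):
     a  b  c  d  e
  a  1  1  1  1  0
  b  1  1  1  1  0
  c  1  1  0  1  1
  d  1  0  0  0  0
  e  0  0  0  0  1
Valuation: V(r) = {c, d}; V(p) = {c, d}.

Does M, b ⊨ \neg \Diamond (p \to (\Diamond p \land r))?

At b: \Diamond (p \to (\Diamond p \land r)) is true, so \neg \Diamond (p \to (\Diamond p \land r)) is false.
  At b: \Diamond (p \to (\Diamond p \land r)) requires p \to (\Diamond p \land r) at some successor in {a, b, c, d}.
    p \to (\Diamond p \land r) holds at a, so \Diamond (p \to (\Diamond p \land r)) is true at b.
      At a: p is false, \Diamond p \land r is false, so p \to (\Diamond p \land r) is true.

No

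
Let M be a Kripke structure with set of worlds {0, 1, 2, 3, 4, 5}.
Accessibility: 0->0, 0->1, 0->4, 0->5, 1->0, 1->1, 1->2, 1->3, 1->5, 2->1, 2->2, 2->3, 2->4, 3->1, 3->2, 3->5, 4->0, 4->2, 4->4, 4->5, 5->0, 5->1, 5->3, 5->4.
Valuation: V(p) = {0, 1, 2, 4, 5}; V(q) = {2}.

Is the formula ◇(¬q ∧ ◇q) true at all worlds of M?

Let φ = ◇(¬q ∧ ◇q). Evaluate φ at each world:
  0 (successors {0, 1, 4, 5}): φ is true.
  1 (successors {0, 1, 2, 3, 5}): φ is true.
  2 (successors {1, 2, 3, 4}): φ is true.
  3 (successors {1, 2, 5}): φ is true.
  4 (successors {0, 2, 4, 5}): φ is true.
  5 (successors {0, 1, 3, 4}): φ is true.
For instance, at 2:
  At 2: ◇(¬q ∧ ◇q) requires ¬q ∧ ◇q at some successor in {1, 2, 3, 4}.
    ¬q ∧ ◇q holds at 1, so ◇(¬q ∧ ◇q) is true at 2.
      At 1: ¬q is true, ◇q is true, so ¬q ∧ ◇q is true.

Yes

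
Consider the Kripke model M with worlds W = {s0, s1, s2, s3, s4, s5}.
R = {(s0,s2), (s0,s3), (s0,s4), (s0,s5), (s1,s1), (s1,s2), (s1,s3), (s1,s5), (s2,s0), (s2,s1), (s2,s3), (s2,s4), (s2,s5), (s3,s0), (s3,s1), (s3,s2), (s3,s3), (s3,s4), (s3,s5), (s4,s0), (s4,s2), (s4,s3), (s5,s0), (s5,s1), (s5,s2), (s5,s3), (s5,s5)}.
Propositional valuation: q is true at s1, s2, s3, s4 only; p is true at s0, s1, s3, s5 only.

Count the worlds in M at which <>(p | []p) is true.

Let φ = <>(p | []p). Evaluate φ at each world:
  s0 (successors {s2, s3, s4, s5}): φ is true.
  s1 (successors {s1, s2, s3, s5}): φ is true.
  s2 (successors {s0, s1, s3, s4, s5}): φ is true.
  s3 (successors {s0, s1, s2, s3, s4, s5}): φ is true.
  s4 (successors {s0, s2, s3}): φ is true.
  s5 (successors {s0, s1, s2, s3, s5}): φ is true.
For instance, at s4:
  At s4: <>(p | []p) requires p | []p at some successor in {s0, s2, s3}.
    p | []p holds at s0, so <>(p | []p) is true at s4.
      At s0: p is true, []p is false, so p | []p is true.
Satisfying worlds: {s0, s1, s2, s3, s4, s5}

6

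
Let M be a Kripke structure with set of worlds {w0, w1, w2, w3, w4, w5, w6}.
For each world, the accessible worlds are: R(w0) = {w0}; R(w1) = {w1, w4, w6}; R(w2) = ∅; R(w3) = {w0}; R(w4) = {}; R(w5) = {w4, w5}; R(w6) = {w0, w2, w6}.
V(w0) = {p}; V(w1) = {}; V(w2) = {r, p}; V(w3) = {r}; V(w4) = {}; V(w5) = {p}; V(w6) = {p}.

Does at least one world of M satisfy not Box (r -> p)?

Recall that Box ψ holds at a world iff ψ holds at every accessible world, and Dia ψ holds iff ψ holds at some accessible world.
Let φ = not Box (r -> p). Evaluate φ at each world:
  w0 (successors {w0}): φ is false.
  w1 (successors {w1, w4, w6}): φ is false.
  w2 (successors ∅): φ is false.
  w3 (successors {w0}): φ is false.
  w4 (successors ∅): φ is false.
  w5 (successors {w4, w5}): φ is false.
  w6 (successors {w0, w2, w6}): φ is false.
For instance, at w3:
  At w3: Box (r -> p) is true, so not Box (r -> p) is false.
    At w3: Box (r -> p) requires r -> p at every successor {w0}.
      At w0: r -> p is true.
    So Box (r -> p) is true at w3.

No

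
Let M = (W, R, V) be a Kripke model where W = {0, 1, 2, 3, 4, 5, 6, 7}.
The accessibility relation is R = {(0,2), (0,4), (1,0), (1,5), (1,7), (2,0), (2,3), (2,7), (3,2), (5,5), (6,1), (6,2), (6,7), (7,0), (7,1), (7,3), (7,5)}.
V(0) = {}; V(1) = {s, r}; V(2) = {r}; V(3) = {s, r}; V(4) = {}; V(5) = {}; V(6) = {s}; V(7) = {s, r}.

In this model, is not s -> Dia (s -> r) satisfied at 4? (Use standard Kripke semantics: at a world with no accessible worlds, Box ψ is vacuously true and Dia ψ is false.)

No

At 4: not s is true, Dia (s -> r) is false, so not s -> Dia (s -> r) is false.
  At 4: no accessible worlds, so Dia (s -> r) is false.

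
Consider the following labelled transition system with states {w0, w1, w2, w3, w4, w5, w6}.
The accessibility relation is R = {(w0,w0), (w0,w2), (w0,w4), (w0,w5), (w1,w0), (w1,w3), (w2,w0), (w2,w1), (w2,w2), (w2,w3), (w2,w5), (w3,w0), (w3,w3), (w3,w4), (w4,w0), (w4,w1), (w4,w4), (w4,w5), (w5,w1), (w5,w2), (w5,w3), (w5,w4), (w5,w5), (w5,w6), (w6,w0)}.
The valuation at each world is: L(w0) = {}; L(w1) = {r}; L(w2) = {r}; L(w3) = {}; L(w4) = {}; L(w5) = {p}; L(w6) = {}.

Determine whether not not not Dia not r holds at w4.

Recall that Dia ψ holds at a world iff ψ holds at some accessible world.
At w4: not not Dia not r is true, so not not not Dia not r is false.
  At w4: not Dia not r is false, so not not Dia not r is true.
    At w4: Dia not r is true, so not Dia not r is false.
      At w4: Dia not r requires not r at some successor in {w0, w1, w4, w5}.
        not r holds at w0, so Dia not r is true at w4.

No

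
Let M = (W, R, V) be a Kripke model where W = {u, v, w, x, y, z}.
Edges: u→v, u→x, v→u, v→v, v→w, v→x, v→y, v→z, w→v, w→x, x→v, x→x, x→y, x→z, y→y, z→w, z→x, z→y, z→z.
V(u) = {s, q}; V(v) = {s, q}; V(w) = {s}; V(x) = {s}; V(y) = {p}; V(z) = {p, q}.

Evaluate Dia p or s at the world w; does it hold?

At w: Dia p is false, s is true, so Dia p or s is true.
  At w: Dia p requires p at some successor in {v, x}.
    At v: p is false.
    At x: p is false.
  So Dia p is false at w.

Yes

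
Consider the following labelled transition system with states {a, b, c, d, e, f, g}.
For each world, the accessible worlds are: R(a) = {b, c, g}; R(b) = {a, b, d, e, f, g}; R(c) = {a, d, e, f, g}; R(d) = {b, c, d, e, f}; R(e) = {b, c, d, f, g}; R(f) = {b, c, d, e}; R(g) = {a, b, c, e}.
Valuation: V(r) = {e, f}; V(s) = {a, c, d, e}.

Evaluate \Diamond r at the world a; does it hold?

At a: \Diamond r requires r at some successor in {b, c, g}.
  At b: r is false.
  At c: r is false.
  At g: r is false.
So \Diamond r is false at a.

No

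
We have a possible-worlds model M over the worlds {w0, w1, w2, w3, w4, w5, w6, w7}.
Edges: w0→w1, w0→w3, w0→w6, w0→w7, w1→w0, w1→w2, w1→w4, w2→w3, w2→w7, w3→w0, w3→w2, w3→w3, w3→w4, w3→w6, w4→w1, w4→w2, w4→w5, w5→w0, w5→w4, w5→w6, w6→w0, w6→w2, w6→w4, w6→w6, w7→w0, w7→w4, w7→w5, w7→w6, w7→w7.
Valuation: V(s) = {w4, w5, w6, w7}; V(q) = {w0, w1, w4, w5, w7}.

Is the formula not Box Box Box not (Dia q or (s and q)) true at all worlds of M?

Let φ = not Box Box Box not (Dia q or (s and q)). Evaluate φ at each world:
  w0 (successors {w1, w3, w6, w7}): φ is true.
  w1 (successors {w0, w2, w4}): φ is true.
  w2 (successors {w3, w7}): φ is true.
  w3 (successors {w0, w2, w3, w4, w6}): φ is true.
  w4 (successors {w1, w2, w5}): φ is true.
  w5 (successors {w0, w4, w6}): φ is true.
  w6 (successors {w0, w2, w4, w6}): φ is true.
  w7 (successors {w0, w4, w5, w6, w7}): φ is true.
For instance, at w4:
  At w4: Box Box Box not (Dia q or (s and q)) is false, so not Box Box Box not (Dia q or (s and q)) is true.
    At w4: Box Box Box not (Dia q or (s and q)) requires Box Box not (Dia q or (s and q)) at every successor {w1, w2, w5}.
      Box Box not (Dia q or (s and q)) fails at w1, so Box Box Box not (Dia q or (s and q)) is false at w4.

Yes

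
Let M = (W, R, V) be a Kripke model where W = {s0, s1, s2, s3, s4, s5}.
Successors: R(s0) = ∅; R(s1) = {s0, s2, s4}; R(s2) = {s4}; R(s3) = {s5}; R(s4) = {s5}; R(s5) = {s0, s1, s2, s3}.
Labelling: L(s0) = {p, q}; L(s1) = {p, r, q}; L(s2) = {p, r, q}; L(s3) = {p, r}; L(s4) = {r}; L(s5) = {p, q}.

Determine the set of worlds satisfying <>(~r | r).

Let φ = <>(~r | r). Evaluate φ at each world:
  s0 (successors ∅): φ is false.
  s1 (successors {s0, s2, s4}): φ is true.
  s2 (successors {s4}): φ is true.
  s3 (successors {s5}): φ is true.
  s4 (successors {s5}): φ is true.
  s5 (successors {s0, s1, s2, s3}): φ is true.
For instance, at s4:
  At s4: <>(~r | r) requires ~r | r at some successor in {s5}.
    ~r | r holds at s5, so <>(~r | r) is true at s4.
Satisfying worlds: {s1, s2, s3, s4, s5}

s1, s2, s3, s4, s5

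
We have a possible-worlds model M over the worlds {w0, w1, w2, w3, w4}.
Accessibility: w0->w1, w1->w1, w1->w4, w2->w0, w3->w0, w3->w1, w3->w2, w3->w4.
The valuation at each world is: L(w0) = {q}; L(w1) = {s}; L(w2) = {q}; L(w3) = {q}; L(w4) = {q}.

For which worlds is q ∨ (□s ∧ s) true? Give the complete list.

Recall that □ψ holds at a world iff ψ holds at every accessible world, and ◇ψ holds iff ψ holds at some accessible world.
Let φ = q ∨ (□s ∧ s). Evaluate φ at each world:
  w0 (successors {w1}): φ is true.
  w1 (successors {w1, w4}): φ is false.
  w2 (successors {w0}): φ is true.
  w3 (successors {w0, w1, w2, w4}): φ is true.
  w4 (successors ∅): φ is true.
For instance, at w2:
  At w2: q is true, □s ∧ s is false, so q ∨ (□s ∧ s) is true.
    At w2: □s is false, s is false, so □s ∧ s is false.
      At w2: □s requires s at every successor {w0}.
        s fails at w0, so □s is false at w2.
Satisfying worlds: {w0, w2, w3, w4}

w0, w2, w3, w4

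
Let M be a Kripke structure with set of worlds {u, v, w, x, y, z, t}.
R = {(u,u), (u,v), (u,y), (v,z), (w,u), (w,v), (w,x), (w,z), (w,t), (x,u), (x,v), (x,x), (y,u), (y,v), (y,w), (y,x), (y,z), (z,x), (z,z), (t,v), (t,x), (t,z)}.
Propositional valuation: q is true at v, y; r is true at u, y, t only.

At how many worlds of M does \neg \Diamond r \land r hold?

Recall that \Diamond ψ holds at a world iff ψ holds at some accessible world.
Let φ = \neg \Diamond r \land r. Evaluate φ at each world:
  u (successors {u, v, y}): φ is false.
  v (successors {z}): φ is false.
  w (successors {u, v, x, z, t}): φ is false.
  x (successors {u, v, x}): φ is false.
  y (successors {u, v, w, x, z}): φ is false.
  z (successors {x, z}): φ is false.
  t (successors {v, x, z}): φ is true.
For instance, at v:
  At v: \neg \Diamond r is true, r is false, so \neg \Diamond r \land r is false.
    At v: \Diamond r is false, so \neg \Diamond r is true.
      At v: \Diamond r requires r at some successor in {z}.
        At z: r is false.
      So \Diamond r is false at v.
Satisfying worlds: {t}

1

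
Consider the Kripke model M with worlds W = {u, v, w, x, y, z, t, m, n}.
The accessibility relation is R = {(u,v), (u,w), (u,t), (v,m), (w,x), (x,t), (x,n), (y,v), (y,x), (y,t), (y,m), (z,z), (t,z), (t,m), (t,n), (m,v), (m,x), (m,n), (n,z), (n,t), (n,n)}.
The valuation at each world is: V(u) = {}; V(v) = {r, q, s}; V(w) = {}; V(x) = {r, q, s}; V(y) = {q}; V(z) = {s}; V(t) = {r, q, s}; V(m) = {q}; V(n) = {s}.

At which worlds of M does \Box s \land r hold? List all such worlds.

x

Let φ = \Box s \land r. Evaluate φ at each world:
  u (successors {v, w, t}): φ is false.
  v (successors {m}): φ is false.
  w (successors {x}): φ is false.
  x (successors {t, n}): φ is true.
  y (successors {v, x, t, m}): φ is false.
  z (successors {z}): φ is false.
  t (successors {z, m, n}): φ is false.
  m (successors {v, x, n}): φ is false.
  n (successors {z, t, n}): φ is false.
For instance, at w:
  At w: \Box s is true, r is false, so \Box s \land r is false.
    At w: \Box s requires s at every successor {x}.
      At x: s is true.
    So \Box s is true at w.
Satisfying worlds: {x}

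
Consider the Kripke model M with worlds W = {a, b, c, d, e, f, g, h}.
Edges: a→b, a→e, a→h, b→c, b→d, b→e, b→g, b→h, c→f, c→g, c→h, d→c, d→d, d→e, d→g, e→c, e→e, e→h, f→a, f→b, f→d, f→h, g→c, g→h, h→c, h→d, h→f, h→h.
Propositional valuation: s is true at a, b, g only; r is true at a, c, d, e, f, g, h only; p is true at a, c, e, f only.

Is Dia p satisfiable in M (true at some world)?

Yes

Recall that Dia ψ holds at a world iff ψ holds at some accessible world.
Let φ = Dia p. Evaluate φ at each world:
  a (successors {b, e, h}): φ is true.
  b (successors {c, d, e, g, h}): φ is true.
  c (successors {f, g, h}): φ is true.
  d (successors {c, d, e, g}): φ is true.
  e (successors {c, e, h}): φ is true.
  f (successors {a, b, d, h}): φ is true.
  g (successors {c, h}): φ is true.
  h (successors {c, d, f, h}): φ is true.
Detail at a (witness):
  At a: Dia p requires p at some successor in {b, e, h}.
    p holds at e, so Dia p is true at a.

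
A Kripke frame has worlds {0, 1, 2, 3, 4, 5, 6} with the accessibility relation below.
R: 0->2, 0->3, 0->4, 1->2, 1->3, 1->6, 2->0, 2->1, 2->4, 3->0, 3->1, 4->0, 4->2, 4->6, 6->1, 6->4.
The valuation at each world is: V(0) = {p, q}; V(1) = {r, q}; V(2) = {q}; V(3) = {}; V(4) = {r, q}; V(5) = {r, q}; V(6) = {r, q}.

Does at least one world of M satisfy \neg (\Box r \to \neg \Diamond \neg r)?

No

Let φ = \neg (\Box r \to \neg \Diamond \neg r). Evaluate φ at each world:
  0 (successors {2, 3, 4}): φ is false.
  1 (successors {2, 3, 6}): φ is false.
  2 (successors {0, 1, 4}): φ is false.
  3 (successors {0, 1}): φ is false.
  4 (successors {0, 2, 6}): φ is false.
  5 (successors ∅): φ is false.
  6 (successors {1, 4}): φ is false.
For instance, at 6:
  At 6: \Box r \to \neg \Diamond \neg r is true, so \neg (\Box r \to \neg \Diamond \neg r) is false.
    At 6: \Box r is true, \neg \Diamond \neg r is true, so \Box r \to \neg \Diamond \neg r is true.
      At 6: \Box r requires r at every successor {1, 4}.
        At 1: r is true.
        At 4: r is true.
      So \Box r is true at 6.
      At 6: \Diamond \neg r is false, so \neg \Diamond \neg r is true.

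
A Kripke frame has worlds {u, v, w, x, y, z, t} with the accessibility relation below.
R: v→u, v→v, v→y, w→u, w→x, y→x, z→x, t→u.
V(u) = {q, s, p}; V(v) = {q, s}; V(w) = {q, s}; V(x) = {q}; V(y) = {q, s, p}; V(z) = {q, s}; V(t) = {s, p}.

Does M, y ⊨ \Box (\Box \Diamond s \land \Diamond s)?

Recall that \Box ψ holds at a world iff ψ holds at every accessible world, and \Diamond ψ holds iff ψ holds at some accessible world.
At y: \Box (\Box \Diamond s \land \Diamond s) requires \Box \Diamond s \land \Diamond s at every successor {x}.
  \Box \Diamond s \land \Diamond s fails at x, so \Box (\Box \Diamond s \land \Diamond s) is false at y.
    At x: \Box \Diamond s is true, \Diamond s is false, so \Box \Diamond s \land \Diamond s is false.
      At x: no accessible worlds, so \Box \Diamond s holds vacuously.
      At x: no accessible worlds, so \Diamond s is false.

No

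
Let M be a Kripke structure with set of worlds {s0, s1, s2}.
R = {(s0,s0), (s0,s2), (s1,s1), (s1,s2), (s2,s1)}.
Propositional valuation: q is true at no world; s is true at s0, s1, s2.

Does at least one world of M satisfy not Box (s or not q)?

No

Let φ = not Box (s or not q). Evaluate φ at each world:
  s0 (successors {s0, s2}): φ is false.
  s1 (successors {s1, s2}): φ is false.
  s2 (successors {s1}): φ is false.
For instance, at s1:
  At s1: Box (s or not q) is true, so not Box (s or not q) is false.
    At s1: Box (s or not q) requires s or not q at every successor {s1, s2}.
      At s1: s or not q is true.
      At s2: s or not q is true.
    So Box (s or not q) is true at s1.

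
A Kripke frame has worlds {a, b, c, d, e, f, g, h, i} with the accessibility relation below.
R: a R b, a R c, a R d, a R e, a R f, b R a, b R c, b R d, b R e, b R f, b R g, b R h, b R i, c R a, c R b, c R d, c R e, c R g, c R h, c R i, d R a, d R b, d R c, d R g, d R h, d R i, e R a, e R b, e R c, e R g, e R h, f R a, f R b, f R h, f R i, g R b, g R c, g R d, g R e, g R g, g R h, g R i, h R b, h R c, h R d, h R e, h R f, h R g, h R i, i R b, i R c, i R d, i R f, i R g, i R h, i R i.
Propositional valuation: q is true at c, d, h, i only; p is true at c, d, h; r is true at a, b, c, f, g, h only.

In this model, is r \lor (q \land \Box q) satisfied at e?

No

At e: r is false, q \land \Box q is false, so r \lor (q \land \Box q) is false.
  At e: q is false, \Box q is false, so q \land \Box q is false.
    At e: \Box q requires q at every successor {a, b, c, g, h}.
      q fails at a, so \Box q is false at e.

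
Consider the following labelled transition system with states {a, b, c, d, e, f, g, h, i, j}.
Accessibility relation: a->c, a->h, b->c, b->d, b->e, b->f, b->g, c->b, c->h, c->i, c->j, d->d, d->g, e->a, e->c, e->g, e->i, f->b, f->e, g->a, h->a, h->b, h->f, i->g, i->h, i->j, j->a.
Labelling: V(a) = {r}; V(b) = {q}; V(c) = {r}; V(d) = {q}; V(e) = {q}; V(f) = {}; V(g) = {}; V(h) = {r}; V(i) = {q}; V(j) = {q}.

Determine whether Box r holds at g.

Yes

Recall that Box ψ holds at a world iff ψ holds at every accessible world, and Dia ψ holds iff ψ holds at some accessible world.
At g: Box r requires r at every successor {a}.
  At a: r is true.
So Box r is true at g.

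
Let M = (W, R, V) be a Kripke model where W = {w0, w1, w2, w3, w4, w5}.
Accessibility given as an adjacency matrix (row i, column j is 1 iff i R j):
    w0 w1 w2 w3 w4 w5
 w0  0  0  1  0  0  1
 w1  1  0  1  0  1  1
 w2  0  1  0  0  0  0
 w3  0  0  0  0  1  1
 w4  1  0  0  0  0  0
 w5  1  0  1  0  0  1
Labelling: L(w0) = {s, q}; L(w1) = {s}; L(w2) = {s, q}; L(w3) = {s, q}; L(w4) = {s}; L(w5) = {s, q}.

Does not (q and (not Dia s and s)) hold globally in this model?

Yes

Let φ = not (q and (not Dia s and s)). Evaluate φ at each world:
  w0 (successors {w2, w5}): φ is true.
  w1 (successors {w0, w2, w4, w5}): φ is true.
  w2 (successors {w1}): φ is true.
  w3 (successors {w4, w5}): φ is true.
  w4 (successors {w0}): φ is true.
  w5 (successors {w0, w2, w5}): φ is true.
For instance, at w2:
  At w2: q and (not Dia s and s) is false, so not (q and (not Dia s and s)) is true.
    At w2: q is true, not Dia s and s is false, so q and (not Dia s and s) is false.
      At w2: not Dia s is false, s is true, so not Dia s and s is false.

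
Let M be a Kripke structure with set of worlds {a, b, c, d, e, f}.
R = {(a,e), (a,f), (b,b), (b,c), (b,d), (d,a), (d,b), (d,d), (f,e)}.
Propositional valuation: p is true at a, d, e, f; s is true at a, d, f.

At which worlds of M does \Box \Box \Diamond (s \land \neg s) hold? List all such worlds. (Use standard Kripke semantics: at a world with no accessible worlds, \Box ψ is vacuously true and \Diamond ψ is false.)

Let φ = \Box \Box \Diamond (s \land \neg s). Evaluate φ at each world:
  a (successors {e, f}): φ is false.
  b (successors {b, c, d}): φ is false.
  c (successors ∅): φ is true.
  d (successors {a, b, d}): φ is false.
  e (successors ∅): φ is true.
  f (successors {e}): φ is true.
For instance, at f:
  At f: \Box \Box \Diamond (s \land \neg s) requires \Box \Diamond (s \land \neg s) at every successor {e}.
      At e: no accessible worlds, so \Box \Diamond (s \land \neg s) holds vacuously.
  So \Box \Box \Diamond (s \land \neg s) is true at f.
Satisfying worlds: {c, e, f}

c, e, f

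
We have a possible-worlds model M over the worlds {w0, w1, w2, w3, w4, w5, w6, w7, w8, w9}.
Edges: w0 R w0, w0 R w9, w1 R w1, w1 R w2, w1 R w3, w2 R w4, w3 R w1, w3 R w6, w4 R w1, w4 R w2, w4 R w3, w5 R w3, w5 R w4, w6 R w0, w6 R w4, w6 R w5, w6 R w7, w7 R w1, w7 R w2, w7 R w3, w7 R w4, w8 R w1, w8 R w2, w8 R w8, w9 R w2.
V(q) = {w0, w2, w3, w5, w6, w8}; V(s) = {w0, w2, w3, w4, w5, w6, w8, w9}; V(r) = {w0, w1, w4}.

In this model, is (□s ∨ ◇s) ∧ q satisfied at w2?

Yes

At w2: □s ∨ ◇s is true, q is true, so (□s ∨ ◇s) ∧ q is true.
  At w2: □s is true, ◇s is true, so □s ∨ ◇s is true.
    At w2: □s requires s at every successor {w4}.
      At w4: s is true.
    So □s is true at w2.
    At w2: ◇s requires s at some successor in {w4}.
      s holds at w4, so ◇s is true at w2.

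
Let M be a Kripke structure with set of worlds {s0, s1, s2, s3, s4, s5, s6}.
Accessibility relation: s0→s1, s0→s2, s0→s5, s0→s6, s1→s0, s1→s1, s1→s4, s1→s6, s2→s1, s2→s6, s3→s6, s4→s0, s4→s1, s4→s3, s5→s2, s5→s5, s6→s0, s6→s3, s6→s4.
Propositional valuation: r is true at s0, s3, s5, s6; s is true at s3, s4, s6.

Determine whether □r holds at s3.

Yes

Recall that □ψ holds at a world iff ψ holds at every accessible world, and ◇ψ holds iff ψ holds at some accessible world.
At s3: □r requires r at every successor {s6}.
  At s6: r is true.
So □r is true at s3.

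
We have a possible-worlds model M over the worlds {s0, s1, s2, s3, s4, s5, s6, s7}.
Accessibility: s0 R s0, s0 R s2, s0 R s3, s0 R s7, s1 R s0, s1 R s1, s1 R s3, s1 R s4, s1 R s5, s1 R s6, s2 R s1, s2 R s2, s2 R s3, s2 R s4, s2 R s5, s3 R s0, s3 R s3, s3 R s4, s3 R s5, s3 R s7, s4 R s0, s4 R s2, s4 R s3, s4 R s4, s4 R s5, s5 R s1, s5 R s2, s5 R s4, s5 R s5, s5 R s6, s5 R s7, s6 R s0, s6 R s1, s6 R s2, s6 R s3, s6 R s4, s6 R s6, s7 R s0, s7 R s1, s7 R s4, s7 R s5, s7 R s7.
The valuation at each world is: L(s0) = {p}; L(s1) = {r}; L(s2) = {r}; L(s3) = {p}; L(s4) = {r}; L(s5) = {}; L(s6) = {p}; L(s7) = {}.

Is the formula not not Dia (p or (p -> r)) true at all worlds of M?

Yes

Recall that Dia ψ holds at a world iff ψ holds at some accessible world.
Let φ = not not Dia (p or (p -> r)). Evaluate φ at each world:
  s0 (successors {s0, s2, s3, s7}): φ is true.
  s1 (successors {s0, s1, s3, s4, s5, s6}): φ is true.
  s2 (successors {s1, s2, s3, s4, s5}): φ is true.
  s3 (successors {s0, s3, s4, s5, s7}): φ is true.
  s4 (successors {s0, s2, s3, s4, s5}): φ is true.
  s5 (successors {s1, s2, s4, s5, s6, s7}): φ is true.
  s6 (successors {s0, s1, s2, s3, s4, s6}): φ is true.
  s7 (successors {s0, s1, s4, s5, s7}): φ is true.
For instance, at s5:
  At s5: not Dia (p or (p -> r)) is false, so not not Dia (p or (p -> r)) is true.
    At s5: Dia (p or (p -> r)) is true, so not Dia (p or (p -> r)) is false.
      At s5: Dia (p or (p -> r)) requires p or (p -> r) at some successor in {s1, s2, s4, s5, s6, s7}.
        p or (p -> r) holds at s1, so Dia (p or (p -> r)) is true at s5.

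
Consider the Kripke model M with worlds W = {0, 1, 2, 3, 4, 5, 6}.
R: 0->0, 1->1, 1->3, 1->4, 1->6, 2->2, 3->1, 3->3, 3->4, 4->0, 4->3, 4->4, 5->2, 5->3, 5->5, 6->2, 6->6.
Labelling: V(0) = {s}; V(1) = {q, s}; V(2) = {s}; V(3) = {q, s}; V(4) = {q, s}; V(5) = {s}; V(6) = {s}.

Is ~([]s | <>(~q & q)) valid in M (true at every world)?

Recall that []ψ holds at a world iff ψ holds at every accessible world, and <>ψ holds iff ψ holds at some accessible world.
Let φ = ~([]s | <>(~q & q)). Evaluate φ at each world:
  0 (successors {0}): φ is false.
  1 (successors {1, 3, 4, 6}): φ is false.
  2 (successors {2}): φ is false.
  3 (successors {1, 3, 4}): φ is false.
  4 (successors {0, 3, 4}): φ is false.
  5 (successors {2, 3, 5}): φ is false.
  6 (successors {2, 6}): φ is false.
Detail at 0 (counterexample):
  At 0: []s | <>(~q & q) is true, so ~([]s | <>(~q & q)) is false.
    At 0: []s is true, <>(~q & q) is false, so []s | <>(~q & q) is true.
      At 0: []s requires s at every successor {0}.
        At 0: s is true.
      So []s is true at 0.
      At 0: <>(~q & q) requires ~q & q at some successor in {0}.
        At 0: ~q & q is false.
      So <>(~q & q) is false at 0.

No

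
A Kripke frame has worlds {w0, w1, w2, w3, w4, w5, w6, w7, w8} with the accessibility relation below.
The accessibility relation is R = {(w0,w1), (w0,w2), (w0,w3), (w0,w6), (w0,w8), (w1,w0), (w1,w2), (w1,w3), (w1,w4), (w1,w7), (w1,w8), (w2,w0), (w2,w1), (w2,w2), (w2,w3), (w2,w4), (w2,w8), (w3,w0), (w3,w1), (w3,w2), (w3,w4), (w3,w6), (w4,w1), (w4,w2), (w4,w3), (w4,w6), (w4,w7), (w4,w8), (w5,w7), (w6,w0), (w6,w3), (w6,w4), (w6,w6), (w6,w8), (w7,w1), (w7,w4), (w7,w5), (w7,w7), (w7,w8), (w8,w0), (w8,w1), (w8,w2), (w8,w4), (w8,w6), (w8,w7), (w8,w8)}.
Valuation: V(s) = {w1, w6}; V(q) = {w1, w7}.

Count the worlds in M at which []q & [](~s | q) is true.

1

Let φ = []q & [](~s | q). Evaluate φ at each world:
  w0 (successors {w1, w2, w3, w6, w8}): φ is false.
  w1 (successors {w0, w2, w3, w4, w7, w8}): φ is false.
  w2 (successors {w0, w1, w2, w3, w4, w8}): φ is false.
  w3 (successors {w0, w1, w2, w4, w6}): φ is false.
  w4 (successors {w1, w2, w3, w6, w7, w8}): φ is false.
  w5 (successors {w7}): φ is true.
  w6 (successors {w0, w3, w4, w6, w8}): φ is false.
  w7 (successors {w1, w4, w5, w7, w8}): φ is false.
  w8 (successors {w0, w1, w2, w4, w6, w7, w8}): φ is false.
For instance, at w4:
  At w4: []q is false, [](~s | q) is false, so []q & [](~s | q) is false.
    At w4: []q requires q at every successor {w1, w2, w3, w6, w7, w8}.
      q fails at w2, so []q is false at w4.
    At w4: [](~s | q) requires ~s | q at every successor {w1, w2, w3, w6, w7, w8}.
      ~s | q fails at w6, so [](~s | q) is false at w4.
Satisfying worlds: {w5}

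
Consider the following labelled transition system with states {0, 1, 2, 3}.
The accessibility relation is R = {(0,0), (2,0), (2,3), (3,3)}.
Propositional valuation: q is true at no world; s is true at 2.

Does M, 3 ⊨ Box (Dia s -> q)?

At 3: Box (Dia s -> q) requires Dia s -> q at every successor {3}.
    At 3: Dia s is false, q is false, so Dia s -> q is true.
      At 3: Dia s requires s at some successor in {3}.
        At 3: s is false.
      So Dia s is false at 3.
So Box (Dia s -> q) is true at 3.

Yes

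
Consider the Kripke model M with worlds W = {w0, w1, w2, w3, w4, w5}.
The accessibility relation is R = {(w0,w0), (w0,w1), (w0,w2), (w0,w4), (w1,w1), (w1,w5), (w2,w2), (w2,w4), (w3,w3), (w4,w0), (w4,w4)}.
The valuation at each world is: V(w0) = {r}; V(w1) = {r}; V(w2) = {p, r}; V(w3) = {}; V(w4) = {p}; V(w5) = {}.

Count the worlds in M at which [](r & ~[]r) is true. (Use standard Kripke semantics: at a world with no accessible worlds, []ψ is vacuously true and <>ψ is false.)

1

Let φ = [](r & ~[]r). Evaluate φ at each world:
  w0 (successors {w0, w1, w2, w4}): φ is false.
  w1 (successors {w1, w5}): φ is false.
  w2 (successors {w2, w4}): φ is false.
  w3 (successors {w3}): φ is false.
  w4 (successors {w0, w4}): φ is false.
  w5 (successors ∅): φ is true.
For instance, at w1:
  At w1: [](r & ~[]r) requires r & ~[]r at every successor {w1, w5}.
    r & ~[]r fails at w5, so [](r & ~[]r) is false at w1.
      At w5: r is false, ~[]r is false, so r & ~[]r is false.
Satisfying worlds: {w5}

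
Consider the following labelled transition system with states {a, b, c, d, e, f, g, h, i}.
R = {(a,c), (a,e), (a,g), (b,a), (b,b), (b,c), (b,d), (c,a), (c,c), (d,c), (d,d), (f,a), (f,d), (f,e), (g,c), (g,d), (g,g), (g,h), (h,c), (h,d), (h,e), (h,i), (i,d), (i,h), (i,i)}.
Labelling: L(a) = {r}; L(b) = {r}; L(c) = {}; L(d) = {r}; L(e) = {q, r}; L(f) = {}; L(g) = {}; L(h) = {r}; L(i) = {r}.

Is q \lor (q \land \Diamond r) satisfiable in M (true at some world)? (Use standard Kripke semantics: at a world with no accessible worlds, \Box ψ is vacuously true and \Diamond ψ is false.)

Let φ = q \lor (q \land \Diamond r). Evaluate φ at each world:
  a (successors {c, e, g}): φ is false.
  b (successors {a, b, c, d}): φ is false.
  c (successors {a, c}): φ is false.
  d (successors {c, d}): φ is false.
  e (successors ∅): φ is true.
  f (successors {a, d, e}): φ is false.
  g (successors {c, d, g, h}): φ is false.
  h (successors {c, d, e, i}): φ is false.
  i (successors {d, h, i}): φ is false.
Detail at e (witness):
  At e: q is true, q \land \Diamond r is false, so q \lor (q \land \Diamond r) is true.
    At e: q is true, \Diamond r is false, so q \land \Diamond r is false.
      At e: no accessible worlds, so \Diamond r is false.

Yes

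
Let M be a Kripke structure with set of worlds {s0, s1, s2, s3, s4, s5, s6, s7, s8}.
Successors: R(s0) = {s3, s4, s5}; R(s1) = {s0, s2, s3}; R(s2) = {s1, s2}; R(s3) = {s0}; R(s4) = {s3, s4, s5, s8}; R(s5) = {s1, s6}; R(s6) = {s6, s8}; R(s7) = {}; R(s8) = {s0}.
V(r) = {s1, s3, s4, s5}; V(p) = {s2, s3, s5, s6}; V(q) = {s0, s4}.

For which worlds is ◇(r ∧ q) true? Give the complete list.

Let φ = ◇(r ∧ q). Evaluate φ at each world:
  s0 (successors {s3, s4, s5}): φ is true.
  s1 (successors {s0, s2, s3}): φ is false.
  s2 (successors {s1, s2}): φ is false.
  s3 (successors {s0}): φ is false.
  s4 (successors {s3, s4, s5, s8}): φ is true.
  s5 (successors {s1, s6}): φ is false.
  s6 (successors {s6, s8}): φ is false.
  s7 (successors ∅): φ is false.
  s8 (successors {s0}): φ is false.
For instance, at s1:
  At s1: ◇(r ∧ q) requires r ∧ q at some successor in {s0, s2, s3}.
    At s0: r ∧ q is false.
    At s2: r ∧ q is false.
    At s3: r ∧ q is false.
  So ◇(r ∧ q) is false at s1.
Satisfying worlds: {s0, s4}

s0, s4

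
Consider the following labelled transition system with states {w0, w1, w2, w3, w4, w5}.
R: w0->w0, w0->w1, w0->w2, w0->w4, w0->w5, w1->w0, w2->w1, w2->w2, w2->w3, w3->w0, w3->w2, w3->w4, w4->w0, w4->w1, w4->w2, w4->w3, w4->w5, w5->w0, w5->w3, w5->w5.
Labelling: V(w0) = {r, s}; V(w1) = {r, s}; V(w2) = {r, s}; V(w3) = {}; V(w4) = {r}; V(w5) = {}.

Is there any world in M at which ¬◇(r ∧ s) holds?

No

Recall that ◇ψ holds at a world iff ψ holds at some accessible world.
Let φ = ¬◇(r ∧ s). Evaluate φ at each world:
  w0 (successors {w0, w1, w2, w4, w5}): φ is false.
  w1 (successors {w0}): φ is false.
  w2 (successors {w1, w2, w3}): φ is false.
  w3 (successors {w0, w2, w4}): φ is false.
  w4 (successors {w0, w1, w2, w3, w5}): φ is false.
  w5 (successors {w0, w3, w5}): φ is false.
For instance, at w2:
  At w2: ◇(r ∧ s) is true, so ¬◇(r ∧ s) is false.
    At w2: ◇(r ∧ s) requires r ∧ s at some successor in {w1, w2, w3}.
      r ∧ s holds at w1, so ◇(r ∧ s) is true at w2.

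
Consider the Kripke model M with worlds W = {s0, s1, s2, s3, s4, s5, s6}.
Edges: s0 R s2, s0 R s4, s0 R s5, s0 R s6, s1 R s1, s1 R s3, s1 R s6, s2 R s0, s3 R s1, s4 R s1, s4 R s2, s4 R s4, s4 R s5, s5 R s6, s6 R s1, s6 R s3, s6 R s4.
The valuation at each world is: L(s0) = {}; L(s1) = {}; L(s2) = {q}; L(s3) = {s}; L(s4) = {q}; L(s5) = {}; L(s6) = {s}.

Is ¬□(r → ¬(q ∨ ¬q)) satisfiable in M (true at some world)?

No

Recall that □ψ holds at a world iff ψ holds at every accessible world, and ◇ψ holds iff ψ holds at some accessible world.
Let φ = ¬□(r → ¬(q ∨ ¬q)). Evaluate φ at each world:
  s0 (successors {s2, s4, s5, s6}): φ is false.
  s1 (successors {s1, s3, s6}): φ is false.
  s2 (successors {s0}): φ is false.
  s3 (successors {s1}): φ is false.
  s4 (successors {s1, s2, s4, s5}): φ is false.
  s5 (successors {s6}): φ is false.
  s6 (successors {s1, s3, s4}): φ is false.
For instance, at s0:
  At s0: □(r → ¬(q ∨ ¬q)) is true, so ¬□(r → ¬(q ∨ ¬q)) is false.
    At s0: □(r → ¬(q ∨ ¬q)) requires r → ¬(q ∨ ¬q) at every successor {s2, s4, s5, s6}.
      At s2: r → ¬(q ∨ ¬q) is true.
      At s4: r → ¬(q ∨ ¬q) is true.
      At s5: r → ¬(q ∨ ¬q) is true.
      At s6: r → ¬(q ∨ ¬q) is true.
    So □(r → ¬(q ∨ ¬q)) is true at s0.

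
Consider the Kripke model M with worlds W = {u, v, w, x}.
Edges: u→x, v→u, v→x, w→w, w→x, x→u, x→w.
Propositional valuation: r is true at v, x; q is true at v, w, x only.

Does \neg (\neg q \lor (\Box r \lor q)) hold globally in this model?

Recall that \Box ψ holds at a world iff ψ holds at every accessible world, and \Diamond ψ holds iff ψ holds at some accessible world.
Let φ = \neg (\neg q \lor (\Box r \lor q)). Evaluate φ at each world:
  u (successors {x}): φ is false.
  v (successors {u, x}): φ is false.
  w (successors {w, x}): φ is false.
  x (successors {u, w}): φ is false.
Detail at u (counterexample):
  At u: \neg q \lor (\Box r \lor q) is true, so \neg (\neg q \lor (\Box r \lor q)) is false.
    At u: \neg q is true, \Box r \lor q is true, so \neg q \lor (\Box r \lor q) is true.
      At u: \Box r is true, q is false, so \Box r \lor q is true.

No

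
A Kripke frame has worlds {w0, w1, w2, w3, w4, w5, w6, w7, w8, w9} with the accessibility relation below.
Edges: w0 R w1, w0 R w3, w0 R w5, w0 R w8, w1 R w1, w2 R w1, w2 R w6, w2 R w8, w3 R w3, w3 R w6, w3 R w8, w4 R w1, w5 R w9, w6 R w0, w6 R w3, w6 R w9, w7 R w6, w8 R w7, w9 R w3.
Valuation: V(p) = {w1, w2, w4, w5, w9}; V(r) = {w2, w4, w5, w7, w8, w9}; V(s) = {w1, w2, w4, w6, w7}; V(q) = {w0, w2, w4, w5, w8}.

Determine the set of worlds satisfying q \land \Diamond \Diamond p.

w0, w2, w4

Let φ = q \land \Diamond \Diamond p. Evaluate φ at each world:
  w0 (successors {w1, w3, w5, w8}): φ is true.
  w1 (successors {w1}): φ is false.
  w2 (successors {w1, w6, w8}): φ is true.
  w3 (successors {w3, w6, w8}): φ is false.
  w4 (successors {w1}): φ is true.
  w5 (successors {w9}): φ is false.
  w6 (successors {w0, w3, w9}): φ is false.
  w7 (successors {w6}): φ is false.
  w8 (successors {w7}): φ is false.
  w9 (successors {w3}): φ is false.
For instance, at w9:
  At w9: q is false, \Diamond \Diamond p is false, so q \land \Diamond \Diamond p is false.
    At w9: \Diamond \Diamond p requires \Diamond p at some successor in {w3}.
      At w3: \Diamond p is false.
    So \Diamond \Diamond p is false at w9.
Satisfying worlds: {w0, w2, w4}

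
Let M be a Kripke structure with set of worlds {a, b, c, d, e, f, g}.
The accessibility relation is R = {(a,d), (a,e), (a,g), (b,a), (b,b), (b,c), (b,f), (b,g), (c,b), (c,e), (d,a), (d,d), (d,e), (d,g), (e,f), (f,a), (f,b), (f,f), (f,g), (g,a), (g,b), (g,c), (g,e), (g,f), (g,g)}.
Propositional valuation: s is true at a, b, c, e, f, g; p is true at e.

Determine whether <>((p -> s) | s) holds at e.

Yes

At e: <>((p -> s) | s) requires (p -> s) | s at some successor in {f}.
  (p -> s) | s holds at f, so <>((p -> s) | s) is true at e.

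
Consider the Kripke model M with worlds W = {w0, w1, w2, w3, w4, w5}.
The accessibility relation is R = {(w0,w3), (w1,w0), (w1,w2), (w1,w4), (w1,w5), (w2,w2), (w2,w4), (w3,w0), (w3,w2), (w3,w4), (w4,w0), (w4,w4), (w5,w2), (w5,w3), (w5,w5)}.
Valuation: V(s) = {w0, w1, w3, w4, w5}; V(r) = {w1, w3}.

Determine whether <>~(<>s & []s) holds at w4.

At w4: <>~(<>s & []s) requires ~(<>s & []s) at some successor in {w0, w4}.
  At w0: ~(<>s & []s) is false.
  At w4: ~(<>s & []s) is false.
So <>~(<>s & []s) is false at w4.

No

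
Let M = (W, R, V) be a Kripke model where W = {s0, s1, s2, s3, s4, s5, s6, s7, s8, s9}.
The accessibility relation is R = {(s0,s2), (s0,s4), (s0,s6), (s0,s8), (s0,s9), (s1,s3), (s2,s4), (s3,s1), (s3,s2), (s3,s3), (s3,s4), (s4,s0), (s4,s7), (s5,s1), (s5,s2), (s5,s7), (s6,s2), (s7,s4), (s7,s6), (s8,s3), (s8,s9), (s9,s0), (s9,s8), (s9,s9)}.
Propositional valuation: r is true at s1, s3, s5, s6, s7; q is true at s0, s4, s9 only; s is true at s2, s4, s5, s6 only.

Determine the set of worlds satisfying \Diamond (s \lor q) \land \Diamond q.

s0, s2, s3, s4, s7, s8, s9

Recall that \Diamond ψ holds at a world iff ψ holds at some accessible world.
Let φ = \Diamond (s \lor q) \land \Diamond q. Evaluate φ at each world:
  s0 (successors {s2, s4, s6, s8, s9}): φ is true.
  s1 (successors {s3}): φ is false.
  s2 (successors {s4}): φ is true.
  s3 (successors {s1, s2, s3, s4}): φ is true.
  s4 (successors {s0, s7}): φ is true.
  s5 (successors {s1, s2, s7}): φ is false.
  s6 (successors {s2}): φ is false.
  s7 (successors {s4, s6}): φ is true.
  s8 (successors {s3, s9}): φ is true.
  s9 (successors {s0, s8, s9}): φ is true.
For instance, at s6:
  At s6: \Diamond (s \lor q) is true, \Diamond q is false, so \Diamond (s \lor q) \land \Diamond q is false.
    At s6: \Diamond (s \lor q) requires s \lor q at some successor in {s2}.
      s \lor q holds at s2, so \Diamond (s \lor q) is true at s6.
    At s6: \Diamond q requires q at some successor in {s2}.
      At s2: q is false.
    So \Diamond q is false at s6.
Satisfying worlds: {s0, s2, s3, s4, s7, s8, s9}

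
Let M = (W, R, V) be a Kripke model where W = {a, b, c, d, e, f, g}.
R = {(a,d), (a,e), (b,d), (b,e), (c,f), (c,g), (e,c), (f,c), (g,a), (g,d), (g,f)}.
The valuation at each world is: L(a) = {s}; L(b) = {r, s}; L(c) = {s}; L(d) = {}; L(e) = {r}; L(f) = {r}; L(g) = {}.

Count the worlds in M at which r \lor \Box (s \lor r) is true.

Let φ = r \lor \Box (s \lor r). Evaluate φ at each world:
  a (successors {d, e}): φ is false.
  b (successors {d, e}): φ is true.
  c (successors {f, g}): φ is false.
  d (successors ∅): φ is true.
  e (successors {c}): φ is true.
  f (successors {c}): φ is true.
  g (successors {a, d, f}): φ is false.
For instance, at g:
  At g: r is false, \Box (s \lor r) is false, so r \lor \Box (s \lor r) is false.
    At g: \Box (s \lor r) requires s \lor r at every successor {a, d, f}.
      s \lor r fails at d, so \Box (s \lor r) is false at g.
Satisfying worlds: {b, d, e, f}

4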